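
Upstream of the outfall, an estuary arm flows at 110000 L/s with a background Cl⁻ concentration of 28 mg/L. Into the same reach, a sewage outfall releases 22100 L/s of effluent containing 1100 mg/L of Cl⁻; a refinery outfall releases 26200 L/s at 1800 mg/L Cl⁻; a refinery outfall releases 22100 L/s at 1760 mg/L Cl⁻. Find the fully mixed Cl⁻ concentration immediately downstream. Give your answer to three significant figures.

629 mg/L

Conservation of mass: C = (110000·28.00 + 22100·1100 + 26200·1800 + 22100·1760) / 180400 = 113400000/180400 = 628.9 mg/L.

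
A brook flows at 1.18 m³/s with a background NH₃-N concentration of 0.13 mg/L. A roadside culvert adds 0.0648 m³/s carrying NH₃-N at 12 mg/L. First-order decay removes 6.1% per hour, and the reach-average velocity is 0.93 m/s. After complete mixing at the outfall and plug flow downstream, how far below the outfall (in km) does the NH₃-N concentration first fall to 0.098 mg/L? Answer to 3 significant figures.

108 km

Mixed concentration C = ΣQC/ΣQ = (1.180·0.1300 + 0.06480·12.00) / 1.245 = 0.9310/1.245 = 0.7479 mg/L.
6.1%/h lost → k = −ln(1 − 0.061) = 0.06294 h⁻¹.
Set 0.7479·exp(−k·t) = 0.098 → t = ln(0.7479/0.098)/k = 116200 s = 32.29 h.
Distance = v·t = 0.93·116200 = 108100 m = 108.1 km.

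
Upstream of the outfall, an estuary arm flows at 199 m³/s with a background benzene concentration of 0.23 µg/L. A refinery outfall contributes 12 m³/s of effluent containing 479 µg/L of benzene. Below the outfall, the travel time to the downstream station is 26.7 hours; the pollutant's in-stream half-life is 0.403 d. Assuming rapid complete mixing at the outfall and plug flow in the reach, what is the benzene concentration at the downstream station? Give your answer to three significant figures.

Flow-weighted average: C = (199.0·0.2300 + 12.00·479.0) / 211.0 = 5794/211.0 = 27.46 µg/L.
Half-life 0.403 d → k = ln 2 / 0.403 = 1.720 d⁻¹.
Decay over the reach: 27.46·exp(−kt) = 27.46·0.1476 = 4.052 µg/L.

4.05 µg/L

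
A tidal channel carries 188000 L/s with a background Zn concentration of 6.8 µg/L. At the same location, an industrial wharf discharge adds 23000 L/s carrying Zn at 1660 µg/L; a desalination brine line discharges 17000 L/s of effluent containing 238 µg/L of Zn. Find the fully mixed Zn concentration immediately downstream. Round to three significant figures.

191 µg/L

Mixed concentration C = ΣQC/ΣQ = (188000·6.800 + 23000·1660 + 17000·238.0) / 228000 = 43500000/228000 = 190.8 µg/L.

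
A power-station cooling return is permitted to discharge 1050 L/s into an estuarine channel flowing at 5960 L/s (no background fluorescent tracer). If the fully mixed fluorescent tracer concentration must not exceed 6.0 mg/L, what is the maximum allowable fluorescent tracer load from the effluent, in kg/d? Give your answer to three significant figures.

Mass balance at the limit: 5960·0 + 1050·Cₑ = 7010·6.0 → Cₑ = 40.06 mg/L.
1050 L/s = 1.050 m³/s. Load = 1.050 m³/s × 40.06 g/m³ × 86 400 s/d = 3634 kg/d.

3630 kg/d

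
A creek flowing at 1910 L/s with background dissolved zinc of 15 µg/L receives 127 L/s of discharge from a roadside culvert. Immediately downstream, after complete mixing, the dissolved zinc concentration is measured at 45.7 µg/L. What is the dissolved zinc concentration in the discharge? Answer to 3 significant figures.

Mass balance: 1910·15.00 + 127.0·Cₑ = 2037·45.70
→ Cₑ = (2037·45.70 − 1910·15.00) / 127.0 = 507.4 µg/L.

507 µg/L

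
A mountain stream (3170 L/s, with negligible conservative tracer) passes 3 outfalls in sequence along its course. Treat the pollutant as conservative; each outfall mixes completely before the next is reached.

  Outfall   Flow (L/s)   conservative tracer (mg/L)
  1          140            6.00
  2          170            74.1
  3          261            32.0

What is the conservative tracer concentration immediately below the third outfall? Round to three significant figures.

Outfall 1: combined Q = 3310 L/s; C = (3170·0 + 140.0·6.000)/3310 = 0.2538 mg/L.
Outfall 2: combined Q = 3480 L/s; C = (3310·0.2538 + 170.0·74.10)/3480 = 3.861 mg/L.
Outfall 3: combined Q = 3741 L/s; C = (3480·3.861 + 261.0·32.00)/3741 = 5.824 mg/L.

5.82 mg/L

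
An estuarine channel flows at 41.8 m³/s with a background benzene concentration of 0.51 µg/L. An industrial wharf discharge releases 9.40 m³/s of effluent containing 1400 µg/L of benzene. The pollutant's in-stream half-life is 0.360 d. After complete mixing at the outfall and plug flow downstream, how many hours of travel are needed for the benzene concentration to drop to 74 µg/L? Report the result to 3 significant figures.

15.5 h

After mixing, C = (41.80·0.5100 + 9.400·1400) / 51.20 = 13180/51.20 = 257.4 µg/L.
Half-life 0.360 d → k = ln 2 / 0.360 = 1.925 d⁻¹.
257.4·exp(−k·t) = 74 → t = ln(257.4/74)/k = 55950 s = 15.54 h.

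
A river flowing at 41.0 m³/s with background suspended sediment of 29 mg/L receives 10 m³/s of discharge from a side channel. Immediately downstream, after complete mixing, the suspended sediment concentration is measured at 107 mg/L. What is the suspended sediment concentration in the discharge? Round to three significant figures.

Mass balance: 41.00·29.00 + 10.00·Cₑ = 51.00·107.0
→ Cₑ = (51.00·107.0 − 41.00·29.00) / 10.00 = 426.8 mg/L.

427 mg/L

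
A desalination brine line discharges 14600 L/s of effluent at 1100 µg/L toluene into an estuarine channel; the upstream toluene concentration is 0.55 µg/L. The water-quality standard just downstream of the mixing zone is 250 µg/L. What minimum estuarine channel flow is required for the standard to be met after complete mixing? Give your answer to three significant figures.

49700 L/s

Set C_mix = 250: (Q·0.5500 + 14600·1100) / (Q + 14600) = 250
→ Q = 14600·(1100 − 250)/(250 − 0.5500) = 49750 L/s.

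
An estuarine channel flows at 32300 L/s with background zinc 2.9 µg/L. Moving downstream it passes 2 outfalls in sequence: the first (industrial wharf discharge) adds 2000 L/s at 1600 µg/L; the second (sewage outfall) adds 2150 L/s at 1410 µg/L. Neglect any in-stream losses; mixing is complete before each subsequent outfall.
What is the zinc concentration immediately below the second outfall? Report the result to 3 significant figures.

Below outfall 1: Q → 34300 L/s, C = (32300·2.900 + 2000·1600)/34300 = 96.03 µg/L.
Below outfall 2: Q → 36450 L/s, C = (34300·96.03 + 2150·1410)/36450 = 173.5 µg/L.

174 µg/L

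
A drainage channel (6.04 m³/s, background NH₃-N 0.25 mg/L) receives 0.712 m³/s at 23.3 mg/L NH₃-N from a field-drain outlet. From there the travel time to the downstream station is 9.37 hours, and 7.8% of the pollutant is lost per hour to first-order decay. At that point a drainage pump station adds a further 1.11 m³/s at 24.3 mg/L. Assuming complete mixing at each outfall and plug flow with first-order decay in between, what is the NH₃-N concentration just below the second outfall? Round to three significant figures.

4.51 mg/L

Mass balance: C = (6.040·0.2500 + 0.7120·23.30) / 6.752 = 18.10/6.752 = 2.681 mg/L; combined flow 6.752 m³/s.
7.8%/h lost → k = −ln(1 − 0.078) = 0.08121 h⁻¹.
Decay over the reach: 2.681·exp(−kt) = 2.681·0.4672 = 1.252 mg/L.
Second outfall: C = (6.752·1.252 + 1.110·24.30)/7.862 = 4.506 mg/L.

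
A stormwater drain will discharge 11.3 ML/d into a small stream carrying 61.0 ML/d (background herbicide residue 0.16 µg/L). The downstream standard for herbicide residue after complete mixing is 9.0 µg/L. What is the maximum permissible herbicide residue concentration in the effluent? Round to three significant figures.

56.7 µg/L

At the limit, (Qr·Cr + Qe·Cₑ)/(Qr + Qe) = 9.0:
Cₑ = (72.30·9.0 − 61.00·0.1600) / 11.30 = 56.72 µg/L.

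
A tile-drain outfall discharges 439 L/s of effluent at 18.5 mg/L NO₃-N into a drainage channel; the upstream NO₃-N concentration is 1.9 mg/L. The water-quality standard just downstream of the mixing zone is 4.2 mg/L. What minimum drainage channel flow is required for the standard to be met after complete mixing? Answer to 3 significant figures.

2730 L/s

Set C_mix = 4.2: (Q·1.900 + 439.0·18.50) / (Q + 439.0) = 4.2
→ Q = 439.0·(18.50 − 4.2)/(4.2 − 1.900) = 2729 L/s.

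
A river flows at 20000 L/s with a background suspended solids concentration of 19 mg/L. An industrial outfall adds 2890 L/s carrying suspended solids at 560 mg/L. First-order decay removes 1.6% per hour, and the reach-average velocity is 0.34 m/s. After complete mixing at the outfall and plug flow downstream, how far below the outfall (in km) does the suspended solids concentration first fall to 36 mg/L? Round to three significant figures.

67.2 km

Mass balance: C = (20000·19.00 + 2890·560.0) / 22890 = 1998000/22890 = 87.30 mg/L.
1.6%/h lost → k = −ln(1 − 0.016) = 0.01613 h⁻¹.
Set 87.30·exp(−k·t) = 36 → t = ln(87.30/36)/k = 197700 s = 54.92 h.
Distance = v·t = 0.34·197700 = 67230 m = 67.23 km.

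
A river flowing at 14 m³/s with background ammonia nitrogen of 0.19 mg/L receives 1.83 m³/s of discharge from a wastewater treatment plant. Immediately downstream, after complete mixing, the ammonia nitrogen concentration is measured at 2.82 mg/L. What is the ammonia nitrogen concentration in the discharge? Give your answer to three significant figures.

Mass balance: 14.00·0.1900 + 1.830·Cₑ = 15.83·2.820
→ Cₑ = (15.83·2.820 − 14.00·0.1900) / 1.830 = 22.94 mg/L.

22.9 mg/L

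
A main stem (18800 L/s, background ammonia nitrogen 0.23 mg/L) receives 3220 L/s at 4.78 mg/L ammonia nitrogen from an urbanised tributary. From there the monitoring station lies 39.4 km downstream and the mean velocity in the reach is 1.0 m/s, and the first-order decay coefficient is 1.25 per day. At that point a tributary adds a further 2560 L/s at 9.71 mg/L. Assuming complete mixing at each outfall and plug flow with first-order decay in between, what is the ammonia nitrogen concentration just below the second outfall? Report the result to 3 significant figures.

Mixed concentration C = ΣQC/ΣQ = (18800·0.2300 + 3220·4.780) / 22020 = 19720/22020 = 0.8953 mg/L; combined flow 22020 L/s.
Travel time t = 39.4·1000 / 1.0 = 39400 s = 10.94 h.
First-order decay: C = 0.8953·exp(−k·t) = 0.8953·0.5655 = 0.5063 mg/L.
At the second outfall, C = (22020·0.5063 + 2560·9.710) / (22020 + 2560) = 1.465 mg/L.

1.46 mg/L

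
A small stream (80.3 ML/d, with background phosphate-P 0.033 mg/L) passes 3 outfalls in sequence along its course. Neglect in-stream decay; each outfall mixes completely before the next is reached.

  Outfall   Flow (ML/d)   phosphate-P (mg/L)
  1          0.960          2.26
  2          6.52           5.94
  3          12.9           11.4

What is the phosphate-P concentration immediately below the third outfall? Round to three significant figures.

1.89 mg/L

After outfall 1: Q = 80.30 + 0.9600 = 81.26 ML/d; C = (80.30·0.03300 + 0.9600·2.260)/81.26 = 0.05931 mg/L.
After outfall 2: Q = 81.26 + 6.520 = 87.78 ML/d; C = (81.26·0.05931 + 6.520·5.940)/87.78 = 0.4961 mg/L.
After outfall 3: Q = 87.78 + 12.90 = 100.7 ML/d; C = (87.78·0.4961 + 12.90·11.40)/100.7 = 1.893 mg/L.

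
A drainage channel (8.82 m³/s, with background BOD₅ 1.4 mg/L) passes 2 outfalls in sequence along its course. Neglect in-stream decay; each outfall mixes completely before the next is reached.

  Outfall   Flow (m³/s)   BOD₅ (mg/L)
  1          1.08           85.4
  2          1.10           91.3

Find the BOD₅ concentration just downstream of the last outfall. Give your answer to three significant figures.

Below outfall 1: Q → 9.900 m³/s, C = (8.820·1.400 + 1.080·85.40)/9.900 = 10.56 mg/L.
Below outfall 2: Q → 11.00 m³/s, C = (9.900·10.56 + 1.100·91.30)/11.00 = 18.64 mg/L.

18.6 mg/L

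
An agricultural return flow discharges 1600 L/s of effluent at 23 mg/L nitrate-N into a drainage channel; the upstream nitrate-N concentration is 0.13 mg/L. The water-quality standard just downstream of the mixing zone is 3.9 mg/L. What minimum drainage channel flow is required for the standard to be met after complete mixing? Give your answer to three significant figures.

8110 L/s

Set C_mix = 3.9: (Q·0.1300 + 1600·23.00) / (Q + 1600) = 3.9
→ Q = 1600·(23.00 − 3.9)/(3.9 − 0.1300) = 8106 L/s.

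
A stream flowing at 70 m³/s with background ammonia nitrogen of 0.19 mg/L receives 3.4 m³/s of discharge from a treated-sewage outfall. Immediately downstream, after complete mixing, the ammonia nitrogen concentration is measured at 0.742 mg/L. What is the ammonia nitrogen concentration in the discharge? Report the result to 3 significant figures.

12.1 mg/L

Mass balance: 70.00·0.1900 + 3.400·Cₑ = 73.40·0.7420
→ Cₑ = (73.40·0.7420 − 70.00·0.1900) / 3.400 = 12.11 mg/L.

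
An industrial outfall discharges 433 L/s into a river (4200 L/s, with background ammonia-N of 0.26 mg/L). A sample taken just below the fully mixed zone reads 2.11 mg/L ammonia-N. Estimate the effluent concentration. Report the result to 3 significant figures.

20.1 mg/L

Mass balance: 4200·0.2600 + 433.0·Cₑ = 4633·2.110
→ Cₑ = (4633·2.110 − 4200·0.2600) / 433.0 = 20.05 mg/L.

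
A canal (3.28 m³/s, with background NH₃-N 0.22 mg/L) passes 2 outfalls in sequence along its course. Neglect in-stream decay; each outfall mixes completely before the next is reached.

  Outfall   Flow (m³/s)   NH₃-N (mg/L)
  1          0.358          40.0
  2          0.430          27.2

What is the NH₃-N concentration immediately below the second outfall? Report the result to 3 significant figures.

6.57 mg/L

Outfall 1: combined Q = 3.638 m³/s; C = (3.280·0.2200 + 0.3580·40.00)/3.638 = 4.135 mg/L.
Outfall 2: combined Q = 4.068 m³/s; C = (3.638·4.135 + 0.4300·27.20)/4.068 = 6.573 mg/L.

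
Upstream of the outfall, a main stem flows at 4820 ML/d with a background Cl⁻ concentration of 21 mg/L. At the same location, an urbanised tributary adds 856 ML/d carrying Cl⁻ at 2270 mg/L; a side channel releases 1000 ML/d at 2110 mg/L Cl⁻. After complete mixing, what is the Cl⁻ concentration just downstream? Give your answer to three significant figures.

622 mg/L

Mass balance: C = (4820·21.00 + 856.0·2270 + 1000·2110) / 6676 = 4154000/6676 = 622.3 mg/L.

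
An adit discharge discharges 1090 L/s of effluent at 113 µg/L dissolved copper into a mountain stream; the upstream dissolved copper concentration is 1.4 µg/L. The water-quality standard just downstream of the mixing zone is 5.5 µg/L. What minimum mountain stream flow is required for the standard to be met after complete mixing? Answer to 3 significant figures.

28600 L/s

Set C_mix = 5.5: (Q·1.400 + 1090·113.0) / (Q + 1090) = 5.5
→ Q = 1090·(113.0 − 5.5)/(5.5 − 1.400) = 28580 L/s.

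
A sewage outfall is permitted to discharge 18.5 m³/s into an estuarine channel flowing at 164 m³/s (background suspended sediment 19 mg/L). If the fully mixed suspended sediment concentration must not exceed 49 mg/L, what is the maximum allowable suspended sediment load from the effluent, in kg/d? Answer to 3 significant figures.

Mass balance at the limit: 164.0·19.00 + 18.50·Cₑ = 182.5·49 → Cₑ = 314.9 mg/L.
Load = 18.50 m³/s × 314.9 g/m³ × 86 400 s/d = 503400 kg/d.

503000 kg/d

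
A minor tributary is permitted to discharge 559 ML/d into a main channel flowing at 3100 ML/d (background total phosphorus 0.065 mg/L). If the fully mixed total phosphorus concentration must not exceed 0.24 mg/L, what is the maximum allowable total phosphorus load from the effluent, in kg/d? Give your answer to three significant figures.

677 kg/d

Mass balance at the limit: 3100·0.06500 + 559.0·Cₑ = 3659·0.24 → Cₑ = 1.210 mg/L.
559.0 ML/d = 6.470 m³/s. Load = 6.470 m³/s × 1.210 g/m³ × 86 400 s/d = 676.7 kg/d.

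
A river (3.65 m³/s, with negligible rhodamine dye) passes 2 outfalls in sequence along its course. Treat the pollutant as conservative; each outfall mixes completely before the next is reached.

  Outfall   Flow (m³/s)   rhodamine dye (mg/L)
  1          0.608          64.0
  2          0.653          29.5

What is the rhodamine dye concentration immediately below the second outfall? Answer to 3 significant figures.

11.8 mg/L

After outfall 1: Q = 3.650 + 0.6080 = 4.258 m³/s; C = (3.650·0 + 0.6080·64.00)/4.258 = 9.139 mg/L.
After outfall 2: Q = 4.258 + 0.6530 = 4.911 m³/s; C = (4.258·9.139 + 0.6530·29.50)/4.911 = 11.85 mg/L.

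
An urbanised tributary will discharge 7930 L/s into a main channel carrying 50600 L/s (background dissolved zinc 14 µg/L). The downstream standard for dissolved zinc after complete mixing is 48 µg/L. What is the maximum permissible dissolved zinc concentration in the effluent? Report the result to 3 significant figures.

At the limit, (Qr·Cr + Qe·Cₑ)/(Qr + Qe) = 48:
Cₑ = (58530·48 − 50600·14.00) / 7930 = 264.9 µg/L.

265 µg/L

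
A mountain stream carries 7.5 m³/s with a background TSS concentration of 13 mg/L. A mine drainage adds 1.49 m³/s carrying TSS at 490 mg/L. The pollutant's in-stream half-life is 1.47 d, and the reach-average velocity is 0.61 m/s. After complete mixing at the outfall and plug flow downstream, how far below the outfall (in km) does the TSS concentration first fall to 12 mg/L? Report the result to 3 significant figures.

Mass balance: C = (7.500·13.00 + 1.490·490.0) / 8.990 = 827.6/8.990 = 92.06 mg/L.
Half-life 1.47 d → k = ln 2 / 1.47 = 0.4715 d⁻¹.
Set 92.06·exp(−k·t) = 12 → t = ln(92.06/12)/k = 373300 s = 103.7 h.
Distance = v·t = 0.61·373300 = 227700 m = 227.7 km.

228 km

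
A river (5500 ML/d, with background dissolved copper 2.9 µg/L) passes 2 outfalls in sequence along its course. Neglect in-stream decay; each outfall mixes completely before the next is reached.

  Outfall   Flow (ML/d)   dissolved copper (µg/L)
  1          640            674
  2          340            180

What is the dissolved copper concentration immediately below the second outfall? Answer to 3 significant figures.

Outfall 1: combined Q = 6140 ML/d; C = (5500·2.900 + 640.0·674.0)/6140 = 72.85 µg/L.
Outfall 2: combined Q = 6480 ML/d; C = (6140·72.85 + 340.0·180.0)/6480 = 78.47 µg/L.

78.5 µg/L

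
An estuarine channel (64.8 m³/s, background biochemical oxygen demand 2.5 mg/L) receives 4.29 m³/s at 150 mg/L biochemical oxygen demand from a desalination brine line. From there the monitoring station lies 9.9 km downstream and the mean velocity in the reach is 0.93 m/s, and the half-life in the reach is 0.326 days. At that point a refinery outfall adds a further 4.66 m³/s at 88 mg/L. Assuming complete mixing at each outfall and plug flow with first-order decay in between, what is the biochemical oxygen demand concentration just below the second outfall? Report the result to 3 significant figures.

14.0 mg/L

Conservation of mass: C = (64.80·2.500 + 4.290·150.0) / 69.09 = 805.5/69.09 = 11.66 mg/L; combined flow 69.09 m³/s.
Travel time t = 9.9·1000 / 0.93 = 10650 s = 2.957 h.
Half-life 0.326 d → k = ln 2 / 0.326 = 2.126 d⁻¹.
Applying C = C₀e^(−kt): 11.66 × 0.7695 = 8.972 mg/L.
Second outfall: C = (69.09·8.972 + 4.660·88.00)/73.75 = 13.97 mg/L.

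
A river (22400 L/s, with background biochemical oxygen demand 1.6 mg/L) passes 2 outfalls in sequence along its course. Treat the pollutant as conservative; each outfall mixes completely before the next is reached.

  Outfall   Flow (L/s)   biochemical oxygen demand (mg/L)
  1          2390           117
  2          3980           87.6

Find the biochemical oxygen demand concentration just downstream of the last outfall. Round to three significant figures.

23.1 mg/L

After outfall 1: Q = 22400 + 2390 = 24790 L/s; C = (22400·1.600 + 2390·117.0)/24790 = 12.73 mg/L.
After outfall 2: Q = 24790 + 3980 = 28770 L/s; C = (24790·12.73 + 3980·87.60)/28770 = 23.08 mg/L.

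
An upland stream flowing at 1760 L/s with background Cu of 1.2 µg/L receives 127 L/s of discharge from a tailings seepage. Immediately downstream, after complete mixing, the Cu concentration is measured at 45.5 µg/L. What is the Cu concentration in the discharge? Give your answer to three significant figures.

659 µg/L

Mass balance: 1760·1.200 + 127.0·Cₑ = 1887·45.50
→ Cₑ = (1887·45.50 − 1760·1.200) / 127.0 = 659.4 µg/L.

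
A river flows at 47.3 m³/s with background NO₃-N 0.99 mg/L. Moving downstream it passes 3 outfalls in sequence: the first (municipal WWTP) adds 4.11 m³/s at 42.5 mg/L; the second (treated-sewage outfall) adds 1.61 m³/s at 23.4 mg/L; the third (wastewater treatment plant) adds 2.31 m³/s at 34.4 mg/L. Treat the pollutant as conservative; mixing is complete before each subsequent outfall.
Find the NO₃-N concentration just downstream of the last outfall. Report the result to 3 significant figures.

6.12 mg/L

Outfall 1: combined Q = 51.41 m³/s; C = (47.30·0.9900 + 4.110·42.50)/51.41 = 4.309 mg/L.
Outfall 2: combined Q = 53.02 m³/s; C = (51.41·4.309 + 1.610·23.40)/53.02 = 4.888 mg/L.
Outfall 3: combined Q = 55.33 m³/s; C = (53.02·4.888 + 2.310·34.40)/55.33 = 6.120 mg/L.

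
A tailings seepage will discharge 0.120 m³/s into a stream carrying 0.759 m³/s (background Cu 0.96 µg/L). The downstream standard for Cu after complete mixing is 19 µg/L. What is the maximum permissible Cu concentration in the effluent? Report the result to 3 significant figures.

At the limit, (Qr·Cr + Qe·Cₑ)/(Qr + Qe) = 19:
Cₑ = (0.8790·19 − 0.7590·0.9600) / 0.1200 = 133.1 µg/L.

133 µg/L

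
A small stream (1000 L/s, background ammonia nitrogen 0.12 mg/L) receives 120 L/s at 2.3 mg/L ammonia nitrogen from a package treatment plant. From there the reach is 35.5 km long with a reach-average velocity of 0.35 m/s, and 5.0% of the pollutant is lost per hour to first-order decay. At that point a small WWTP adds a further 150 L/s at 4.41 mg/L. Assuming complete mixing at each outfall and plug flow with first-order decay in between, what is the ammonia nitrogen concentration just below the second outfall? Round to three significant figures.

0.594 mg/L

Mass balance: C = (1000·0.1200 + 120.0·2.300) / 1120 = 396.0/1120 = 0.3536 mg/L; combined flow 1120 L/s.
Travel time t = 35.5·1000 / 0.35 = 101400 s = 28.17 h.
5.0%/h lost → k = −ln(1 − 0.05) = 0.05129 h⁻¹.
Decay over the reach: 0.3536·exp(−kt) = 0.3536·0.2357 = 0.08334 mg/L.
At the second outfall, C = (1120·0.08334 + 150.0·4.410) / (1120 + 150.0) = 0.5944 mg/L.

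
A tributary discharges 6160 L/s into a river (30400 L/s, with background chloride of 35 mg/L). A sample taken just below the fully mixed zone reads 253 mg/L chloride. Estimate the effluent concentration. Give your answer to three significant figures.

Mass balance: 30400·35.00 + 6160·Cₑ = 36560·253.0
→ Cₑ = (36560·253.0 − 30400·35.00) / 6160 = 1329 mg/L.

1330 mg/L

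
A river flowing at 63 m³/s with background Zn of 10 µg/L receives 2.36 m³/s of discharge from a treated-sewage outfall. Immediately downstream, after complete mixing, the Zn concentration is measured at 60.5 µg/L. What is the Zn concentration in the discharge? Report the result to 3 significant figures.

1410 µg/L

Mass balance: 63.00·10.00 + 2.360·Cₑ = 65.36·60.50
→ Cₑ = (65.36·60.50 − 63.00·10.00) / 2.360 = 1409 µg/L.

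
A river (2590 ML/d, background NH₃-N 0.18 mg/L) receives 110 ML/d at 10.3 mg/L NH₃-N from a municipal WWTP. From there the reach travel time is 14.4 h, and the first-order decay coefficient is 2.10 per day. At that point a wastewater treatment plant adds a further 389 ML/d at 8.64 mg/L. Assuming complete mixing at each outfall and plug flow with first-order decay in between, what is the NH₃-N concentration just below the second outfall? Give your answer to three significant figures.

Mass balance: C = (2590·0.1800 + 110.0·10.30) / 2700 = 1599/2700 = 0.5923 mg/L; combined flow 2700 ML/d.
After decay, C = 0.5923 × e^(−kt) = 0.5923 × 0.2837 = 0.1680 mg/L.
Second outfall: C = (2700·0.1680 + 389.0·8.640)/3089 = 1.235 mg/L.

1.23 mg/L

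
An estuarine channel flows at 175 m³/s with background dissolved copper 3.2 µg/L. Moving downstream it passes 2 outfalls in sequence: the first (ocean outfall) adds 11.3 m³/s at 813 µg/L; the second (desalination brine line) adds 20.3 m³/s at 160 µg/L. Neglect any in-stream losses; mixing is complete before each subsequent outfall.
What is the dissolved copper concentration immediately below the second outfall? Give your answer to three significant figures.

62.9 µg/L

Outfall 1: combined Q = 186.3 m³/s; C = (175.0·3.200 + 11.30·813.0)/186.3 = 52.32 µg/L.
Outfall 2: combined Q = 206.6 m³/s; C = (186.3·52.32 + 20.30·160.0)/206.6 = 62.90 µg/L.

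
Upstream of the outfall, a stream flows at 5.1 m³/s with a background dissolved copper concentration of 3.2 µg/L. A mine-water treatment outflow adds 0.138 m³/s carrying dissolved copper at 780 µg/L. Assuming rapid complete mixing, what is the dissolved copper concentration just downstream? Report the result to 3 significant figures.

After mixing, C = (5.100·3.200 + 0.1380·780.0) / 5.238 = 124.0/5.238 = 23.67 µg/L.

23.7 µg/L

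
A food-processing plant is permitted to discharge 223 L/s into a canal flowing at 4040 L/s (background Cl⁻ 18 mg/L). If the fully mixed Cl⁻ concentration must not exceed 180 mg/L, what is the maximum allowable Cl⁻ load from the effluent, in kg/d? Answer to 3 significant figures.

Mass balance at the limit: 4040·18.00 + 223.0·Cₑ = 4263·180 → Cₑ = 3115 mg/L.
223.0 L/s = 0.2230 m³/s. Load = 0.2230 m³/s × 3115 g/m³ × 86 400 s/d = 60020 kg/d.

60000 kg/d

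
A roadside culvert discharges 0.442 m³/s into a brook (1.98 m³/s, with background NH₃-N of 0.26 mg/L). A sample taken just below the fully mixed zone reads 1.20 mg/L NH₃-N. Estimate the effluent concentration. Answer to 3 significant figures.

Mass balance: 1.980·0.2600 + 0.4420·Cₑ = 2.422·1.200
→ Cₑ = (2.422·1.200 − 1.980·0.2600) / 0.4420 = 5.411 mg/L.

5.41 mg/L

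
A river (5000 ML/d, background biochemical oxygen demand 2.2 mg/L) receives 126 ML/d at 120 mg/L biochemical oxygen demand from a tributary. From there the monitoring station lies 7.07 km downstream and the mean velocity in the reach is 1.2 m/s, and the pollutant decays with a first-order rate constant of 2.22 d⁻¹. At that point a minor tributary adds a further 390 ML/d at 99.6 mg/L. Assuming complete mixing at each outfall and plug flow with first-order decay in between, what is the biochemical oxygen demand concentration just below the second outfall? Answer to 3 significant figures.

11.1 mg/L

Conservation of mass: C = (5000·2.200 + 126.0·120.0) / 5126 = 26120/5126 = 5.096 mg/L; combined flow 5126 ML/d.
Travel time t = 7.07·1000 / 1.2 = 5892 s = 1.637 h.
Decay over the reach: 5.096·exp(−kt) = 5.096·0.8595 = 4.380 mg/L.
At the second outfall, C = (5126·4.380 + 390.0·99.60) / (5126 + 390.0) = 11.11 mg/L.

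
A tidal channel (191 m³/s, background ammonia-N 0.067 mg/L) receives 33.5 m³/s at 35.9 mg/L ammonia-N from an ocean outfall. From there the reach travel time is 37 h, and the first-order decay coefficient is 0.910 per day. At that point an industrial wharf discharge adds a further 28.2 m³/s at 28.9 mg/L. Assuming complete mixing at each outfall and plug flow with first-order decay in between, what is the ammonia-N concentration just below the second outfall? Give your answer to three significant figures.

4.41 mg/L

Mixed concentration C = ΣQC/ΣQ = (191.0·0.06700 + 33.50·35.90) / 224.5 = 1215/224.5 = 5.414 mg/L; combined flow 224.5 m³/s.
After decay, C = 5.414 × e^(−kt) = 5.414 × 0.2459 = 1.331 mg/L.
Second outfall: C = (224.5·1.331 + 28.20·28.90)/252.7 = 4.408 mg/L.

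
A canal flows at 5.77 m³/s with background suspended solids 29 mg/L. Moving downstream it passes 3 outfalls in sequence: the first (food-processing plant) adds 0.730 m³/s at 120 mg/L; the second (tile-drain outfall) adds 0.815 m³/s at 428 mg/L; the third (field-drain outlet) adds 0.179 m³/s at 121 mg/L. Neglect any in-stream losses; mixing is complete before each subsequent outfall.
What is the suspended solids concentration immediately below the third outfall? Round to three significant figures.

83.5 mg/L

Outfall 1: combined Q = 6.500 m³/s; C = (5.770·29.00 + 0.7300·120.0)/6.500 = 39.22 mg/L.
Outfall 2: combined Q = 7.315 m³/s; C = (6.500·39.22 + 0.8150·428.0)/7.315 = 82.54 mg/L.
Outfall 3: combined Q = 7.494 m³/s; C = (7.315·82.54 + 0.1790·121.0)/7.494 = 83.45 mg/L.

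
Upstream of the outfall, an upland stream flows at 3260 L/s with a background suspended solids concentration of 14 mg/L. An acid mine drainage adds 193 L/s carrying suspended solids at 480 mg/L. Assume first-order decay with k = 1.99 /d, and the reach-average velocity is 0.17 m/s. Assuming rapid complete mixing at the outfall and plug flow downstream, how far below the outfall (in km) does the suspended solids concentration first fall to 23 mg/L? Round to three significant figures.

4.09 km

Conservation of mass: C = (3260·14.00 + 193.0·480.0) / 3453 = 138300/3453 = 40.05 mg/L.
Set 40.05·exp(−k·t) = 23 → t = ln(40.05/23)/k = 24080 s = 6.688 h.
Distance = v·t = 0.17·24080 = 4093 m = 4.093 km.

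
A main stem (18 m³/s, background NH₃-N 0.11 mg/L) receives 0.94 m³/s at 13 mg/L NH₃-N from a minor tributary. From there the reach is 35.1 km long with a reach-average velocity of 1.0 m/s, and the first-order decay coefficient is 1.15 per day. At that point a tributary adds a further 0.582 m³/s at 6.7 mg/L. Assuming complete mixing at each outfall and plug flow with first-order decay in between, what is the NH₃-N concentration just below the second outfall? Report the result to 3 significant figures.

After mixing, C = (18.00·0.1100 + 0.9400·13.00) / 18.94 = 14.20/18.94 = 0.7497 mg/L; combined flow 18.94 m³/s.
Travel time t = 35.1·1000 / 1.0 = 35100 s = 9.750 h.
After decay, C = 0.7497 × e^(−kt) = 0.7497 × 0.6268 = 0.4699 mg/L.
Second outfall: C = (18.94·0.4699 + 0.5820·6.700)/19.52 = 0.6556 mg/L.

0.656 mg/L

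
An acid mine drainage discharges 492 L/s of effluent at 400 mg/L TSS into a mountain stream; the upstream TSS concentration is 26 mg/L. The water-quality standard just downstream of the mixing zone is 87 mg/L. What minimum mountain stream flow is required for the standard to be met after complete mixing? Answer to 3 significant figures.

2520 L/s

Set C_mix = 87: (Q·26.00 + 492.0·400.0) / (Q + 492.0) = 87
→ Q = 492.0·(400.0 − 87)/(87 − 26.00) = 2525 L/s.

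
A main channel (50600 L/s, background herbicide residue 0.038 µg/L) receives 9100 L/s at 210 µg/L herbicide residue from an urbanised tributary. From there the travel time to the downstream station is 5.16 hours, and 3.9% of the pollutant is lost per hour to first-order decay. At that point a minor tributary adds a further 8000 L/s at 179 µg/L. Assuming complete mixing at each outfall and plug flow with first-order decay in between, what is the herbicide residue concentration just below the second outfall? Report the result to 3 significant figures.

44.2 µg/L

Conservation of mass: C = (50600·0.03800 + 9100·210.0) / 59700 = 1913000/59700 = 32.04 µg/L; combined flow 59700 L/s.
3.9%/h lost → k = −ln(1 − 0.039) = 0.03978 h⁻¹.
First-order decay: C = 32.04·exp(−k·t) = 32.04·0.8144 = 26.10 µg/L.
At the second outfall, C = (59700·26.10 + 8000·179.0) / (59700 + 8000) = 44.16 µg/L.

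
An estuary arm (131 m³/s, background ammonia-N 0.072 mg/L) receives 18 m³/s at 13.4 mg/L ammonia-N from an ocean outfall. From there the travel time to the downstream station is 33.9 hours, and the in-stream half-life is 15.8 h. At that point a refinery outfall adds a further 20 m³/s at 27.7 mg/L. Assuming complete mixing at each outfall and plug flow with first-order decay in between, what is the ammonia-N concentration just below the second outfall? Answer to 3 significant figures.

3.61 mg/L

Conservation of mass: C = (131.0·0.07200 + 18.00·13.40) / 149.0 = 250.6/149.0 = 1.682 mg/L; combined flow 149.0 m³/s.
Half-life 15.8 h → k = ln 2 / 15.8 = 0.04387 h⁻¹ = 1.053 d⁻¹.
Applying C = C₀e^(−kt): 1.682 × 0.2260 = 0.3802 mg/L.
Second outfall: C = (149.0·0.3802 + 20.00·27.70)/169.0 = 3.613 mg/L.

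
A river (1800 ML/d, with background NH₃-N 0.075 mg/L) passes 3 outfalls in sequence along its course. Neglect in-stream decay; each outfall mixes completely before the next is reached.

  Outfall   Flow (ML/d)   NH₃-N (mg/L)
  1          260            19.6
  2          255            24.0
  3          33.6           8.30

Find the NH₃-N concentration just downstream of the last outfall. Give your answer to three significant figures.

4.95 mg/L

After outfall 1: Q = 1800 + 260.0 = 2060 ML/d; C = (1800·0.07500 + 260.0·19.60)/2060 = 2.539 mg/L.
After outfall 2: Q = 2060 + 255.0 = 2315 ML/d; C = (2060·2.539 + 255.0·24.00)/2315 = 4.903 mg/L.
After outfall 3: Q = 2315 + 33.60 = 2349 ML/d; C = (2315·4.903 + 33.60·8.300)/2349 = 4.952 mg/L.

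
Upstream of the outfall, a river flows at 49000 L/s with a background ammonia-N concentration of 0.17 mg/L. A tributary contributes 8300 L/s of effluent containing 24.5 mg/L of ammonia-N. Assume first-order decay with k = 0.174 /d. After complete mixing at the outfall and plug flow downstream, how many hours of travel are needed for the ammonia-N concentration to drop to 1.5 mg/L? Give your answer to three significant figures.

124 h

Conservation of mass: C = (49000·0.1700 + 8300·24.50) / 57300 = 211700/57300 = 3.694 mg/L.
3.694·exp(−k·t) = 1.5 → t = ln(3.694/1.5)/k = 447500 s = 124.3 h.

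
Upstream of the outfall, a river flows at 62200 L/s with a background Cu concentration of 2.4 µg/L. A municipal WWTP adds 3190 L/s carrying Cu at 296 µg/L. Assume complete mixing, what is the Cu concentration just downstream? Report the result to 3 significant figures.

Conservation of mass: C = (62200·2.400 + 3190·296.0) / 65390 = 1094000/65390 = 16.72 µg/L.

16.7 µg/L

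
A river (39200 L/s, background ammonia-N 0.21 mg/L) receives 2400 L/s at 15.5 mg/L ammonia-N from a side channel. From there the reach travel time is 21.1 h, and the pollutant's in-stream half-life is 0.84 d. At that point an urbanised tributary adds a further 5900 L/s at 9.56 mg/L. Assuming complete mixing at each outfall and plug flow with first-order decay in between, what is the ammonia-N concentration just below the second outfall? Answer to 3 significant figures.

1.65 mg/L

Conservation of mass: C = (39200·0.2100 + 2400·15.50) / 41600 = 45430/41600 = 1.092 mg/L; combined flow 41600 L/s.
Half-life 0.84 d → k = ln 2 / 0.84 = 0.8252 d⁻¹.
First-order decay: C = 1.092·exp(−k·t) = 1.092·0.4841 = 0.5287 mg/L.
At the second outfall, C = (41600·0.5287 + 5900·9.560) / (41600 + 5900) = 1.650 mg/L.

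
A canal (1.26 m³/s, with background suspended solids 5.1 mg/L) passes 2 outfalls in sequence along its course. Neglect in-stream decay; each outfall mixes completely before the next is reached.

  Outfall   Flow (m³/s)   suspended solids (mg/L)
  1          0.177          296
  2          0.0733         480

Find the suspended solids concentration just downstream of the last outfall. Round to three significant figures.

Outfall 1: combined Q = 1.437 m³/s; C = (1.260·5.100 + 0.1770·296.0)/1.437 = 40.93 mg/L.
Outfall 2: combined Q = 1.510 m³/s; C = (1.437·40.93 + 0.07330·480.0)/1.510 = 62.24 mg/L.

62.2 mg/L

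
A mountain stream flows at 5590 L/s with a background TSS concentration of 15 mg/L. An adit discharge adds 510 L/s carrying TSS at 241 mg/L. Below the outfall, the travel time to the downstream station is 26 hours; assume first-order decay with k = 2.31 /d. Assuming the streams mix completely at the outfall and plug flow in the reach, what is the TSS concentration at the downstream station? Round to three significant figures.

Conservation of mass: C = (5590·15.00 + 510.0·241.0) / 6100 = 206800/6100 = 33.90 mg/L.
First-order decay: C = 33.90·exp(−k·t) = 33.90·0.08188 = 2.775 mg/L.

2.78 mg/L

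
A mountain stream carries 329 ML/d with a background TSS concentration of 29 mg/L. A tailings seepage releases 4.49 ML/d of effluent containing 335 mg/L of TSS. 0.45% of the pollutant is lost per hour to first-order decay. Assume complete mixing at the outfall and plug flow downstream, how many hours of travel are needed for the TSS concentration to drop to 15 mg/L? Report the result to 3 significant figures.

176 h

Mixed concentration C = ΣQC/ΣQ = (329.0·29.00 + 4.490·335.0) / 333.5 = 11050/333.5 = 33.12 mg/L.
0.45%/h lost → k = −ln(1 − 0.0045) = 0.004510 h⁻¹.
33.12·exp(−k·t) = 15 → t = ln(33.12/15)/k = 632200 s = 175.6 h.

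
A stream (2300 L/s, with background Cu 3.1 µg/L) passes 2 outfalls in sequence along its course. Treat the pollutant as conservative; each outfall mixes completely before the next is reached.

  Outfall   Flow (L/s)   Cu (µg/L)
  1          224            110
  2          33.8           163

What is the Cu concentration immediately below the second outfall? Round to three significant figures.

Outfall 1: combined Q = 2524 L/s; C = (2300·3.100 + 224.0·110.0)/2524 = 12.59 µg/L.
Outfall 2: combined Q = 2558 L/s; C = (2524·12.59 + 33.80·163.0)/2558 = 14.57 µg/L.

14.6 µg/L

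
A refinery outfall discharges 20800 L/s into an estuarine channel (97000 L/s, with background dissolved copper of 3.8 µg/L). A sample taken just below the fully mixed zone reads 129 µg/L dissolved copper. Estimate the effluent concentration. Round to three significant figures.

713 µg/L

Mass balance: 97000·3.800 + 20800·Cₑ = 117800·129.0
→ Cₑ = (117800·129.0 − 97000·3.800) / 20800 = 712.9 µg/L.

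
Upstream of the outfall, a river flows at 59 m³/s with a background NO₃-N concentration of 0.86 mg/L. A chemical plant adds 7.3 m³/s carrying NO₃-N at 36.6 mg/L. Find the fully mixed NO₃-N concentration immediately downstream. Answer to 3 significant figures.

After mixing, C = (59.00·0.8600 + 7.300·36.60) / 66.30 = 317.9/66.30 = 4.795 mg/L.

4.80 mg/L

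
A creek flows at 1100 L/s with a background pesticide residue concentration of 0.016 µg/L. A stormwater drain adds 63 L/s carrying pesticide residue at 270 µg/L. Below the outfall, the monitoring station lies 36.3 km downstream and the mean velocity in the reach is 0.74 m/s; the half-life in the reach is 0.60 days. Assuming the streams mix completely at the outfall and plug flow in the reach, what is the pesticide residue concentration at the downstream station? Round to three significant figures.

Mixed concentration C = ΣQC/ΣQ = (1100·0.01600 + 63.00·270.0) / 1163 = 17030/1163 = 14.64 µg/L.
Travel time t = 36.3·1000 / 0.74 = 49050 s = 13.63 h.
Half-life 0.60 d → k = ln 2 / 0.60 = 1.155 d⁻¹.
After decay, C = 14.64 × e^(−kt) = 14.64 × 0.5190 = 7.598 µg/L.

7.60 µg/L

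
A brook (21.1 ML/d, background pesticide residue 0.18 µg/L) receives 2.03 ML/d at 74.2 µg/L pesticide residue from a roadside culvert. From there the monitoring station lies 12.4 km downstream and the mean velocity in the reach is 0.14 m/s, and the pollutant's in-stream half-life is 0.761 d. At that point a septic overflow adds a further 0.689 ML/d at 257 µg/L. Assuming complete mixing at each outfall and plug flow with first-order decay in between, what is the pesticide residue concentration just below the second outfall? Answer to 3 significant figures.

9.98 µg/L

Mass balance: C = (21.10·0.1800 + 2.030·74.20) / 23.13 = 154.4/23.13 = 6.676 µg/L; combined flow 23.13 ML/d.
Travel time t = 12.4·1000 / 0.14 = 88570 s = 24.60 h.
Half-life 0.761 d → k = ln 2 / 0.761 = 0.9108 d⁻¹.
First-order decay: C = 6.676·exp(−k·t) = 6.676·0.3931 = 2.624 µg/L.
Second outfall: C = (23.13·2.624 + 0.6890·257.0)/23.82 = 9.983 µg/L.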